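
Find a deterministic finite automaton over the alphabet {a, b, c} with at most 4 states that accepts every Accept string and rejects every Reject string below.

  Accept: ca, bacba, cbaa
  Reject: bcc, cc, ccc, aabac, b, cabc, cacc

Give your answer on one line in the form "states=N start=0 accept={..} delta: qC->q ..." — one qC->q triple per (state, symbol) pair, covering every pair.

states=3 start=0 accept={2} delta: 0a->0 0b->0 0c->1 1a->2 1b->1 1c->0 2a->2 2b->0 2c->0

Grow the machine one transition at a time. Run the examples from 0; the earliest place one falls off (shortest prefix, ties alphabetical) gets sent to the lowest-numbered state that keeps every Accept/Reject pair distinguishable — a pair clashes when both reach the same state with identical unread suffix — and to a fresh state only if none does.
a: 0a undefined. 0a->0: ok.
b: 0b undefined. 0b->0: ok.
c: 0c undefined. 0c->0: no, ca/bcc meet in 0. Open state 1: 0c->1.
ca: 1a undefined. 1a->0: no, ca/b meet in 0. 1a->1: no, ca/aabac meet in 1. Open state 2: 1a->2.
cb: 1b undefined. 1b->0: no, bacba/b meet in 0. 1b->1: ok.
cc: 1c undefined. 1c->0: ok.
cab: 2b undefined. 2b->0: ok.
cac: 2c undefined. 2c->0: ok.
cbaa: 2a undefined. 2a->0: no, cbaa/bcc meet in 0. 2a->1: no, cbaa/ccc meet in 1. 2a->2: ok.
All examples now run through 3 states with every (state, symbol) defined. Accept strings end in {2}, Reject strings end in {0,1}; accept={2}.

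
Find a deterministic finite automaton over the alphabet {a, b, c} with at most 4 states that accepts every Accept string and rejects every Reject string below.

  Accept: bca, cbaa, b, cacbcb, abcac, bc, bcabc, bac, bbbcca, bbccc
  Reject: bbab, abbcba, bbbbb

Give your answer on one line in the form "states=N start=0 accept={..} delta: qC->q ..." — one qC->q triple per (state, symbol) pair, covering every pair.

states=4 start=0 accept={0,1} delta: 0a->0 0b->1 0c->0 1a->0 1b->2 1c->0 2a->1 2b->0 2c->3 3a->2 3b->3 3c->0

Fold the examples into a partial DFA from state 0: repeatedly fix the first undefined (state, symbol) met by the shortest-then-alphabetical prefix, trying targets in increasing order and rejecting any under which an Accept and a Reject string meet in one state with the same remainder; add a state when all current targets are rejected. Accepting states are where Accept strings end.
a: 0a undefined. 0a->0: ok.
b: 0b undefined. 0b->0: no, b/bbab meet in 0. Open state 1: 0b->1.
c: 0c undefined. 0c->0: ok.
ba: 1a undefined. 1a->0: ok.
bb: 1b undefined. 1b->0: no, cbaa/abbcba meet in 0. 1b->1: no, b/bbab meet in 1. Open state 2: 1b->2.
bc: 1c undefined. 1c->0: ok.
bba: 2a undefined. 2a->0: no, b/bbab meet in 1. 2a->1: ok.
bbb: 2b undefined. 2b->0: ok.
bbc: 2c undefined. 2c->0: no, bca/abbcba meet in 0. 2c->1: no, b/abbcba meet in 1. 2c->2: no, bca/abbcba meet in 0. Open state 3: 2c->3.
bbcc: 3c undefined. 3c->0: ok.
abbcb: 3b undefined. 3b->0: no, bca/abbcba meet in 0. 3b->1: no, bca/abbcba meet in 0. 3b->2: no, b/abbcba meet in 1. 3b->3: ok.
abbcba: 3a undefined. 3a->0: no, bca/abbcba meet in 0. 3a->1: no, b/abbcba meet in 1. 3a->2: ok.
All examples now run through 4 states with every (state, symbol) defined. Accept strings end in {0,1}, Reject strings end in {2}; accept={0,1}.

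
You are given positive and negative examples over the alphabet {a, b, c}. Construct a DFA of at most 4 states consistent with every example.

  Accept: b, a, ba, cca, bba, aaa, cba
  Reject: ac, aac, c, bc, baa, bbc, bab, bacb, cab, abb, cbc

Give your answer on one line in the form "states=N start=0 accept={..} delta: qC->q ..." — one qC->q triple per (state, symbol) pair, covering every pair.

State merging on the prefix tree: take the shortest (then alphabetical) example prefix whose next move is undefined and point that move at state 0, else 1, else 2, ...; a target is out if some Accept/Reject pair would then sit in one state with the same input left (inseparable). If every existing state is out, open a new one.
a: 0a undefined. 0a->0: ok.
b: 0b undefined. 0b->0: no, b/baa meet in 0. Open state 1: 0b->1.
c: 0c undefined. 0c->0: no, b/cab meet in 1. 0c->1: no, b/ac meet in 1. Open state 2: 0c->2.
ba: 1a undefined. 1a->0: no, b/bab meet in 1. 1a->1: no, b/baa meet in 1. 1a->2: no, ba/ac meet in 2. Open state 3: 1a->3.
bb: 1b undefined. 1b->0: no, a/abb meet in 0. 1b->1: no, b/abb meet in 1. 1b->2: ok.
bc: 1c undefined. 1c->0: no, a/bc meet in 0. 1c->1: no, b/bc meet in 1. 1c->2: ok.
ca: 2a undefined. 2a->0: no, b/cab meet in 1. 2a->1: ok.
cb: 2b undefined. 2b->0: ok.
cc: 2c undefined. 2c->0: no, a/bbc meet in 0. 2c->1: no, b/bbc meet in 1. 2c->2: ok.
baa: 3a undefined. 3a->0: no, a/baa meet in 0. 3a->1: no, b/baa meet in 1. 3a->2: ok.
bab: 3b undefined. 3b->0: no, a/bab meet in 0. 3b->1: no, b/bab meet in 1. 3b->2: ok.
bac: 3c undefined. 3c->0: no, b/bacb meet in 1. 3c->1: ok.
All examples now run through 4 states with every (state, symbol) defined. Accept strings end in {0,1,3}, Reject strings end in {2}; accept={0,1,3}.

states=4 start=0 accept={0,1,3} delta: 0a->0 0b->1 0c->2 1a->3 1b->2 1c->2 2a->1 2b->0 2c->2 3a->2 3b->2 3c->1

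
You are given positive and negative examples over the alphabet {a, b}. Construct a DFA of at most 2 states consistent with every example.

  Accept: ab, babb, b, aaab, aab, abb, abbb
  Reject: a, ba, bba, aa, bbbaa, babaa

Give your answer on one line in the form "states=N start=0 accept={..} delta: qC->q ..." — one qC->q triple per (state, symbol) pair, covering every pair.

states=2 start=0 accept={1} delta: 0a->0 0b->1 1a->0 1b->1

Grow the machine one transition at a time. Run the examples from 0; the earliest place one falls off (shortest prefix, ties alphabetical) gets sent to the lowest-numbered state that keeps every Accept/Reject pair distinguishable — a pair clashes when both reach the same state with identical unread suffix — and to a fresh state only if none does.
a: 0a undefined. 0a->0: ok.
b: 0b undefined. 0b->0: no, ab/a meet in 0. Open state 1: 0b->1.
ba: 1a undefined. 1a->0: ok.
bb: 1b undefined. 1b->0: no, babb/a meet in 0. 1b->1: ok.
All examples now run through 2 states with every (state, symbol) defined. Accept strings end in {1}, Reject strings end in {0}; accept={1}.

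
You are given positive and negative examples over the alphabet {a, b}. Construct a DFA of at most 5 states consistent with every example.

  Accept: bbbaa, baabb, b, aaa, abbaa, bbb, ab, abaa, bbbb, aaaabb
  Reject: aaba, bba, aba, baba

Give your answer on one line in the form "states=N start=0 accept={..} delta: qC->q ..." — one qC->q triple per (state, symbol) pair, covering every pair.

State merging on the prefix tree: take the shortest (then alphabetical) example prefix whose next move is undefined and point that move at state 0, else 1, else 2, ...; a target is out if some Accept/Reject pair would then sit in one state with the same input left (inseparable). If every existing state is out, open a new one.
a: 0a undefined. 0a->0: ok.
b: 0b undefined. 0b->0: no, bbbaa/aaba meet in 0. Open state 1: 0b->1.
ba: 1a undefined. 1a->0: no, aaa/aaba meet in 0. 1a->1: no, b/aaba meet in 1. Open state 2: 1a->2.
bb: 1b undefined. 1b->0: no, aaa/bba meet in 0. 1b->1: ok.
baa: 2a undefined. 2a->0: ok.
bab: 2b undefined. 2b->0: no, bbbaa/baba meet in 0. 2b->1: ok.
All examples now run through 3 states with every (state, symbol) defined. Accept strings end in {0,1}, Reject strings end in {2}; accept={0,1}.

states=3 start=0 accept={0,1} delta: 0a->0 0b->1 1a->2 1b->1 2a->0 2b->1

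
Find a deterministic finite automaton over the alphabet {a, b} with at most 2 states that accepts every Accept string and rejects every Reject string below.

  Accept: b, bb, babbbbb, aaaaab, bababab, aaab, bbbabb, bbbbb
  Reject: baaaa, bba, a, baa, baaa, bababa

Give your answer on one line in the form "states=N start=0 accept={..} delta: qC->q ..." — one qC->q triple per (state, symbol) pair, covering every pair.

states=2 start=0 accept={1} delta: 0a->0 0b->1 1a->0 1b->1

State merging on the prefix tree: take the shortest (then alphabetical) example prefix whose next move is undefined and point that move at state 0, else 1, else 2, ...; a target is out if some Accept/Reject pair would then sit in one state with the same input left (inseparable). If every existing state is out, open a new one.
a: 0a undefined. 0a->0: ok.
b: 0b undefined. 0b->0: no, b/baaaa meet in 0. Open state 1: 0b->1.
ba: 1a undefined. 1a->0: ok.
bb: 1b undefined. 1b->0: no, bb/baaaa meet in 0. 1b->1: ok.
All examples now run through 2 states with every (state, symbol) defined. Accept strings end in {1}, Reject strings end in {0}; accept={1}.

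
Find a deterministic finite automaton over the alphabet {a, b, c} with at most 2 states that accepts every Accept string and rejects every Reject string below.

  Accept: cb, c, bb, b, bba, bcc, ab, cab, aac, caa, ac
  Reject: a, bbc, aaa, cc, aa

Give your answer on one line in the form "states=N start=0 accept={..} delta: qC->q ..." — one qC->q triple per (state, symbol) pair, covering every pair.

State merging on the prefix tree: take the shortest (then alphabetical) example prefix whose next move is undefined and point that move at state 0, else 1, else 2, ...; a target is out if some Accept/Reject pair would then sit in one state with the same input left (inseparable). If every existing state is out, open a new one.
a: 0a undefined. 0a->0: ok.
b: 0b undefined. 0b->0: no, c/bbc meet in 0 with "c" left. Open state 1: 0b->1.
c: 0c undefined. 0c->0: no, c/a meet in 0. 0c->1: ok.
bb: 1b undefined. 1b->0: no, cb/a meet in 0. 1b->1: ok.
bc: 1c undefined. 1c->0: ok.
ca: 1a undefined. 1a->0: no, bba/a meet in 0. 1a->1: ok.
All examples now run through 2 states with every (state, symbol) defined. Accept strings end in {1}, Reject strings end in {0}; accept={1}.

states=2 start=0 accept={1} delta: 0a->0 0b->1 0c->1 1a->1 1b->1 1c->0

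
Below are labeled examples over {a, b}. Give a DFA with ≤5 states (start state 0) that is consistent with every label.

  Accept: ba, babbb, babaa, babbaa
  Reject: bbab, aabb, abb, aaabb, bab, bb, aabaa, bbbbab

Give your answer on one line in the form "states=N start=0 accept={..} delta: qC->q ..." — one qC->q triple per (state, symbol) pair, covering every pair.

Grow the machine one transition at a time. Run the examples from 0; the earliest place one falls off (shortest prefix, ties alphabetical) gets sent to the lowest-numbered state that keeps every Accept/Reject pair distinguishable — a pair clashes when both reach the same state with identical unread suffix — and to a fresh state only if none does.
a: 0a undefined. 0a->0: ok.
b: 0b undefined. 0b->0: no, ba/bbab meet in 0. Open state 1: 0b->1.
ba: 1a undefined. 1a->0: no, ba/aabaa meet in 0. 1a->1: no, ba/aabaa meet in 1. Open state 2: 1a->2.
bb: 1b undefined. 1b->0: ok.
bab: 2b undefined. 2b->0: no, babbb/aabb meet in 0. 2b->1: no, babbb/bbab meet in 1. 2b->2: no, ba/bab meet in 2. Open state 3: 2b->3.
baba: 3a undefined. 3a->0: no, babaa/aabb meet in 0. 3a->1: ok.
babb: 3b undefined. 3b->0: no, babbb/bbab meet in 1. 3b->1: no, babbb/aabb meet in 0. 3b->2: no, babbb/bab meet in 3. 3b->3: no, babbb/bab meet in 3. Open state 4: 3b->4.
aabaa: 2a undefined. 2a->0: ok.
babba: 4a undefined. 4a->0: no, babbaa/aabb meet in 0. 4a->1: ok.
babbb: 4b undefined. 4b->0: no, babbb/aabb meet in 0. 4b->1: no, babbb/bbab meet in 1. 4b->2: ok.
All examples now run through 5 states with every (state, symbol) defined. Accept strings end in {2}, Reject strings end in {0,1,3}; accept={2}.

states=5 start=0 accept={2} delta: 0a->0 0b->1 1a->2 1b->0 2a->0 2b->3 3a->1 3b->4 4a->1 4b->2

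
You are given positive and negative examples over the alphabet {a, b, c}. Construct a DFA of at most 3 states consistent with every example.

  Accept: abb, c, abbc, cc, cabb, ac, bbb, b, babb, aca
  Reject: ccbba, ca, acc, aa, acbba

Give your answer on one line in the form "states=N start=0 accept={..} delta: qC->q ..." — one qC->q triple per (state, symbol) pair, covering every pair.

states=3 start=0 accept={0,2} delta: 0a->1 0b->0 0c->0 1a->1 1b->0 1c->2 2a->0 2b->0 2c->1

Fold the examples into a partial DFA from state 0: repeatedly fix the first undefined (state, symbol) met by the shortest-then-alphabetical prefix, trying targets in increasing order and rejecting any under which an Accept and a Reject string meet in one state with the same remainder; add a state when all current targets are rejected. Accepting states are where Accept strings end.
a: 0a undefined. 0a->0: no, cc/acc meet in 0 with "cc" left. Open state 1: 0a->1.
b: 0b undefined. 0b->0: ok.
c: 0c undefined. 0c->0: ok.
aa: 1a undefined. 1a->0: no, c/aa meet in 0. 1a->1: ok.
ab: 1b undefined. 1b->0: ok.
ac: 1c undefined. 1c->0: no, abb/acc meet in 0. 1c->1: no, ac/ccbba meet in 1. Open state 2: 1c->2.
aca: 2a undefined. 2a->0: ok.
acb: 2b undefined. 2b->0: ok.
acc: 2c undefined. 2c->0: no, abb/acc meet in 0. 2c->1: ok.
All examples now run through 3 states with every (state, symbol) defined. Accept strings end in {0,2}, Reject strings end in {1}; accept={0,2}.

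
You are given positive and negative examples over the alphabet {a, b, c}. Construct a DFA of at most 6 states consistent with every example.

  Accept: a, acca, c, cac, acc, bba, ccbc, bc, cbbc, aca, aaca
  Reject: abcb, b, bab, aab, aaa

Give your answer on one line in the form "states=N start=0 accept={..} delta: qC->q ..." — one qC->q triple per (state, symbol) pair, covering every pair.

states=3 start=0 accept={1,2} delta: 0a->1 0b->0 0c->1 1a->2 1b->0 1c->0 2a->0 2b->0 2c->1

Grow the machine one transition at a time. Run the examples from 0; the earliest place one falls off (shortest prefix, ties alphabetical) gets sent to the lowest-numbered state that keeps every Accept/Reject pair distinguishable — a pair clashes when both reach the same state with identical unread suffix — and to a fresh state only if none does.
a: 0a undefined. 0a->0: no, a/aaa meet in 0. Open state 1: 0a->1.
b: 0b undefined. 0b->0: ok.
c: 0c undefined. 0c->0: no, c/b meet in 0. 0c->1: ok.
aa: 1a undefined. 1a->0: no, a/aaa meet in 1. 1a->1: no, a/aaa meet in 1. Open state 2: 1a->2.
ab: 1b undefined. 1b->0: ok.
ac: 1c undefined. 1c->0: ok.
aaa: 2a undefined. 2a->0: ok.
aab: 2b undefined. 2b->0: ok.
aac: 2c undefined. 2c->0: no, cac/abcb meet in 0. 2c->1: ok.
All examples now run through 3 states with every (state, symbol) defined. Accept strings end in {1,2}, Reject strings end in {0}; accept={1,2}.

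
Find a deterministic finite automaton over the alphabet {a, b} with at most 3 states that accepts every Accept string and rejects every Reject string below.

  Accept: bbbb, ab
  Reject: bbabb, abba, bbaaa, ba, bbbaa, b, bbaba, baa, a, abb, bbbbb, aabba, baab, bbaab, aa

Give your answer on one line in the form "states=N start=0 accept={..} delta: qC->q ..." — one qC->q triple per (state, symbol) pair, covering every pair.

Fold the examples into a partial DFA from state 0: repeatedly fix the first undefined (state, symbol) met by the shortest-then-alphabetical prefix, trying targets in increasing order and rejecting any under which an Accept and a Reject string meet in one state with the same remainder; add a state when all current targets are rejected. Accepting states are where Accept strings end.
a: 0a undefined. 0a->0: no, ab/b meet in 0 with "b" left. Open state 1: 0a->1.
b: 0b undefined. 0b->0: no, bbbb/b meet in 0. 0b->1: ok.
aa: 1a undefined. 1a->0: no, ab/baab meet in 1 with "b" left. 1a->1: no, ab/baab meet in 1 with "b" left. Open state 2: 1a->2.
ab: 1b undefined. 1b->0: ok.
aab: 2b undefined. 2b->0: no, bbbb/bbaab meet in 0. 2b->1: ok.
baa: 2a undefined. 2a->0: no, bbbb/bbaaa meet in 0. 2a->1: no, bbbb/baab meet in 0. 2a->2: ok.
All examples now run through 3 states with every (state, symbol) defined. Accept strings end in {0}, Reject strings end in {1,2}; accept={0}.

states=3 start=0 accept={0} delta: 0a->1 0b->1 1a->2 1b->0 2a->2 2b->1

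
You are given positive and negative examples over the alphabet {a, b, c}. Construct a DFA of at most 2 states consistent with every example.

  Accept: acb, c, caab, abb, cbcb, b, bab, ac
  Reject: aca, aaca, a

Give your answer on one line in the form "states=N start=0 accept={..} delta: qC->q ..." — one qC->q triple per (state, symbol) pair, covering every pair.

states=2 start=0 accept={1} delta: 0a->0 0b->1 0c->1 1a->0 1b->1 1c->0

State merging on the prefix tree: take the shortest (then alphabetical) example prefix whose next move is undefined and point that move at state 0, else 1, else 2, ...; a target is out if some Accept/Reject pair would then sit in one state with the same input left (inseparable). If every existing state is out, open a new one.
a: 0a undefined. 0a->0: ok.
b: 0b undefined. 0b->0: no, abb/a meet in 0. Open state 1: 0b->1.
c: 0c undefined. 0c->0: no, c/aca meet in 0. 0c->1: ok.
ba: 1a undefined. 1a->0: ok.
cb: 1b undefined. 1b->0: no, acb/aca meet in 0. 1b->1: ok.
cbc: 1c undefined. 1c->0: ok.
All examples now run through 2 states with every (state, symbol) defined. Accept strings end in {1}, Reject strings end in {0}; accept={1}.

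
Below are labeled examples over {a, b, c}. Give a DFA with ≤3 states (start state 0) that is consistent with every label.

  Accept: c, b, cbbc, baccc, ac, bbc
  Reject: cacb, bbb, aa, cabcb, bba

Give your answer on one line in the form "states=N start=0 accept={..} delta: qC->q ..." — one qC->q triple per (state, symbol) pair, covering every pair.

State merging on the prefix tree: take the shortest (then alphabetical) example prefix whose next move is undefined and point that move at state 0, else 1, else 2, ...; a target is out if some Accept/Reject pair would then sit in one state with the same input left (inseparable). If every existing state is out, open a new one.
a: 0a undefined. 0a->0: ok.
b: 0b undefined. 0b->0: no, b/bbb meet in 0. Open state 1: 0b->1.
c: 0c undefined. 0c->0: no, c/aa meet in 0. 0c->1: ok.
ba: 1a undefined. 1a->0: ok.
bb: 1b undefined. 1b->0: no, c/bbb meet in 1. 1b->1: no, c/cacb meet in 1. Open state 2: 1b->2.
bba: 2a undefined. 2a->0: ok.
bbb: 2b undefined. 2b->0: ok.
bbc: 2c undefined. 2c->0: no, bbc/bbb meet in 0. 2c->1: ok.
bacc: 1c undefined. 1c->0: no, c/cabcb meet in 1. 1c->1: ok.
All examples now run through 3 states with every (state, symbol) defined. Accept strings end in {1}, Reject strings end in {0,2}; accept={1}.

states=3 start=0 accept={1} delta: 0a->0 0b->1 0c->1 1a->0 1b->2 1c->1 2a->0 2b->0 2c->1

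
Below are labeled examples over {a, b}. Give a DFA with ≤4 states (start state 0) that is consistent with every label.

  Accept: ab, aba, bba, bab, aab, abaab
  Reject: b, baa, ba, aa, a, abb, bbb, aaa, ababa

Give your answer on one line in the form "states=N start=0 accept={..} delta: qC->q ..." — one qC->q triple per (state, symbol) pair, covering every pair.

Fold the examples into a partial DFA from state 0: repeatedly fix the first undefined (state, symbol) met by the shortest-then-alphabetical prefix, trying targets in increasing order and rejecting any under which an Accept and a Reject string meet in one state with the same remainder; add a state when all current targets are rejected. Accepting states are where Accept strings end.
a: 0a undefined. 0a->0: no, ab/b meet in 0 with "b" left. Open state 1: 0a->1.
b: 0b undefined. 0b->0: no, bba/ba meet in 1. 0b->1: ok.
aa: 1a undefined. 1a->0: no, bab/b meet in 1. 1a->1: ok.
ab: 1b undefined. 1b->0: no, aba/b meet in 1. 1b->1: no, ab/b meet in 1. Open state 2: 1b->2.
aba: 2a undefined. 2a->0: ok.
abb: 2b undefined. 2b->0: no, aba/abb meet in 0. 2b->1: ok.
All examples now run through 3 states with every (state, symbol) defined. Accept strings end in {0,2}, Reject strings end in {1}; accept={0,2}.

states=3 start=0 accept={0,2} delta: 0a->1 0b->1 1a->1 1b->2 2a->0 2b->1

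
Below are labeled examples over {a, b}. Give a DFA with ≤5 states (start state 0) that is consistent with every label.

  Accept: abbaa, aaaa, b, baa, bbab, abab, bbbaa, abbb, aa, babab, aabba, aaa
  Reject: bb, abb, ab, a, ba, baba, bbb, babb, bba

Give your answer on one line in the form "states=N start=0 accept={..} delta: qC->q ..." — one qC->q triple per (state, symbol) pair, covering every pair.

Fold the examples into a partial DFA from state 0: repeatedly fix the first undefined (state, symbol) met by the shortest-then-alphabetical prefix, trying targets in increasing order and rejecting any under which an Accept and a Reject string meet in one state with the same remainder; add a state when all current targets are rejected. Accepting states are where Accept strings end.
a: 0a undefined. 0a->0: no, aaaa/a meet in 0. Open state 1: 0a->1.
b: 0b undefined. 0b->0: no, b/bb meet in 0. 0b->1: no, b/a meet in 1. Open state 2: 0b->2.
aa: 1a undefined. 1a->0: no, aabba/bba meet in 2 with "ba" left. 1a->1: no, aaaa/a meet in 1. 1a->2: no, aaa/ba meet in 2 with "a" left. Open state 3: 1a->3.
ab: 1b undefined. 1b->0: no, b/abb meet in 2. 1b->1: no, abbb/abb meet in 1. 1b->2: no, b/ab meet in 2. 1b->3: no, aa/ab meet in 3. Open state 4: 1b->4.
ba: 2a undefined. 2a->0: no, baa/a meet in 1. 2a->1: ok.
bb: 2b undefined. 2b->0: no, b/bbb meet in 2. 2b->1: no, baa/bba meet in 3. 2b->2: no, b/bb meet in 2. 2b->3: no, baa/bb meet in 3. 2b->4: ok.
aaa: 3a undefined. 3a->0: no, aaaa/a meet in 1. 3a->1: no, aaa/a meet in 1. 3a->2: no, aaaa/a meet in 1. 3a->3: ok.
aab: 3b undefined. 3b->0: no, aabba/a meet in 1. 3b->1: no, aabba/baba meet in 4 with "a" left. 3b->2: no, aabba/baba meet in 4 with "a" left. 3b->3: ok.
aba: 4a undefined. 4a->0: ok.
abb: 4b undefined. 4b->0: ok.
All examples now run through 5 states with every (state, symbol) defined. Accept strings end in {2,3}, Reject strings end in {0,1,4}; accept={2,3}.

states=5 start=0 accept={2,3} delta: 0a->1 0b->2 1a->3 1b->4 2a->1 2b->4 3a->3 3b->3 4a->0 4b->0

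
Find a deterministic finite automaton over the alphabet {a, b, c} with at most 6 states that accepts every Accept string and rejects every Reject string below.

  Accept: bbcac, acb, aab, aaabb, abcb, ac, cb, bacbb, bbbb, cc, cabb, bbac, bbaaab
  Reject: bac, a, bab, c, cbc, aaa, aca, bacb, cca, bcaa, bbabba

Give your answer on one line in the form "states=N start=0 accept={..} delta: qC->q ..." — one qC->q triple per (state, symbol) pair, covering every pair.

states=5 start=0 accept={0,2,3} delta: 0a->1 0b->2 0c->1 1a->0 1b->0 1c->0 2a->3 2b->3 2c->1 3a->4 3b->1 3c->4 4a->1 4b->1 4c->0

Fold the examples into a partial DFA from state 0: repeatedly fix the first undefined (state, symbol) met by the shortest-then-alphabetical prefix, trying targets in increasing order and rejecting any under which an Accept and a Reject string meet in one state with the same remainder; add a state when all current targets are rejected. Accepting states are where Accept strings end.
a: 0a undefined. 0a->0: no, ac/c meet in 0 with "c" left. Open state 1: 0a->1.
b: 0b undefined. 0b->0: no, acb/bacb meet in 1 with "cb" left. 0b->1: no, aab/bab meet in 1 with "ab" left. Open state 2: 0b->2.
c: 0c undefined. 0c->0: no, cc/c meet in 0. 0c->1: ok.
aa: 1a undefined. 1a->0: ok.
ab: 1b undefined. 1b->0: ok.
ac: 1c undefined. 1c->0: ok.
ba: 2a undefined. 2a->0: no, acb/bab meet in 2. 2a->1: no, acb/bacb meet in 2. 2a->2: no, cabb/bab meet in 2 with "b" left. Open state 3: 2a->3.
bb: 2b undefined. 2b->0: no, bbcac/a meet in 1. 2b->1: no, bbcac/bbabba meet in 0. 2b->2: no, bbac/bac meet in 3 with "c" left. 2b->3: ok.
bc: 2c undefined. 2c->0: no, abcb/bcaa meet in 0. 2c->1: ok.
bab: 3b undefined. 3b->0: no, abcb/bab meet in 0. 3b->1: ok.
bac: 3c undefined. 3c->0: no, bbcac/bac meet in 0. 3c->1: no, bbcac/bac meet in 1. 3c->2: no, bbcac/bac meet in 2. 3c->3: no, cabb/bac meet in 3. Open state 4: 3c->4.
bba: 3a undefined. 3a->0: no, abcb/bbabba meet in 0. 3a->1: no, cabb/bbabba meet in 3. 3a->2: no, abcb/bbabba meet in 0. 3a->3: no, bbac/bac meet in 4. 3a->4: ok.
bacb: 4b undefined. 4b->0: no, abcb/bacb meet in 0. 4b->1: ok.
bbaa: 4a undefined. 4a->0: no, bbcac/a meet in 1. 4a->1: ok.
bbac: 4c undefined. 4c->0: ok.
All examples now run through 5 states with every (state, symbol) defined. Accept strings end in {0,2,3}, Reject strings end in {1,4}; accept={0,2,3}.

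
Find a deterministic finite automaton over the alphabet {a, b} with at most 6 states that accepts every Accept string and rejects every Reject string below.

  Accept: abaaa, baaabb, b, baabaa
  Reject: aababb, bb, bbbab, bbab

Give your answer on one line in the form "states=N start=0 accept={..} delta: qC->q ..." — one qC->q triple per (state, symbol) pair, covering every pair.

Fold the examples into a partial DFA from state 0: repeatedly fix the first undefined (state, symbol) met by the shortest-then-alphabetical prefix, trying targets in increasing order and rejecting any under which an Accept and a Reject string meet in one state with the same remainder; add a state when all current targets are rejected. Accepting states are where Accept strings end.
a: 0a undefined. 0a->0: ok.
b: 0b undefined. 0b->0: no, abaaa/aababb meet in 0. Open state 1: 0b->1.
ba: 1a undefined. 1a->0: no, baaabb/aababb meet in 1 with "b" left. 1a->1: no, baaabb/aababb meet in 1 with "bb" left. Open state 2: 1a->2.
bb: 1b undefined. 1b->0: no, b/bbab meet in 1. 1b->1: no, b/bb meet in 1. 1b->2: ok.
baa: 2a undefined. 2a->0: no, baaabb/bb meet in 2. 2a->1: no, abaaa/bb meet in 2. 2a->2: no, abaaa/bb meet in 2. Open state 3: 2a->3.
bbb: 2b undefined. 2b->0: no, b/aababb meet in 1. 2b->1: no, b/bbbab meet in 1. 2b->2: ok.
baaa: 3a undefined. 3a->0: no, baaabb/aababb meet in 2. 3a->1: no, baaabb/aababb meet in 2. 3a->2: no, abaaa/aababb meet in 2. 3a->3: ok.
baab: 3b undefined. 3b->0: no, baabaa/bbbab meet in 0. 3b->1: no, baaabb/aababb meet in 2. 3b->2: no, baaabb/aababb meet in 2. 3b->3: no, abaaa/bbbab meet in 3. Open state 4: 3b->4.
baaba: 4a undefined. 4a->0: ok.
baaabb: 4b undefined. 4b->0: ok.
All examples now run through 5 states with every (state, symbol) defined. Accept strings end in {0,1,3}, Reject strings end in {2,4}; accept={0,1,3}.

states=5 start=0 accept={0,1,3} delta: 0a->0 0b->1 1a->2 1b->2 2a->3 2b->2 3a->3 3b->4 4a->0 4b->0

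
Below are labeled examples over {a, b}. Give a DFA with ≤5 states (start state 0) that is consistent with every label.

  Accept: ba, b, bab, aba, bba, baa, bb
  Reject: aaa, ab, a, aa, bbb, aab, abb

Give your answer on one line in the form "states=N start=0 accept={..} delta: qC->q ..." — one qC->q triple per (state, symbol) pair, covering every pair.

states=5 start=0 accept={0,2,4} delta: 0a->1 0b->2 1a->1 1b->3 2a->2 2b->4 3a->0 3b->1 4a->0 4b->1

State merging on the prefix tree: take the shortest (then alphabetical) example prefix whose next move is undefined and point that move at state 0, else 1, else 2, ...; a target is out if some Accept/Reject pair would then sit in one state with the same input left (inseparable). If every existing state is out, open a new one.
a: 0a undefined. 0a->0: no, b/ab meet in 0 with "b" left. Open state 1: 0a->1.
b: 0b undefined. 0b->0: no, ba/a meet in 1. 0b->1: no, ba/aa meet in 1 with "a" left. Open state 2: 0b->2.
aa: 1a undefined. 1a->0: no, b/aab meet in 2. 1a->1: ok.
ab: 1b undefined. 1b->0: no, b/abb meet in 2. 1b->1: no, aba/aaa meet in 1. 1b->2: no, b/ab meet in 2. Open state 3: 1b->3.
ba: 2a undefined. 2a->0: no, baa/aaa meet in 1. 2a->1: no, ba/aaa meet in 1. 2a->2: ok.
bb: 2b undefined. 2b->0: no, ba/bbb meet in 2. 2b->1: no, bab/aaa meet in 1. 2b->2: no, ba/bbb meet in 2. 2b->3: no, bab/ab meet in 3. Open state 4: 2b->4.
aba: 3a undefined. 3a->0: ok.
abb: 3b undefined. 3b->0: no, aba/abb meet in 0. 3b->1: ok.
bba: 4a undefined. 4a->0: ok.
bbb: 4b undefined. 4b->0: no, aba/bbb meet in 0. 4b->1: ok.
All examples now run through 5 states with every (state, symbol) defined. Accept strings end in {0,2,4}, Reject strings end in {1,3}; accept={0,2,4}.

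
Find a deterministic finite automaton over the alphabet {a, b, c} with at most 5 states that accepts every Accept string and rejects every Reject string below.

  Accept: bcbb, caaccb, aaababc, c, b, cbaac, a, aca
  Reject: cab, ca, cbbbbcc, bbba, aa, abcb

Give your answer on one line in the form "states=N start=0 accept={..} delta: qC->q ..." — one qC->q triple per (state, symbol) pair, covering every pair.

states=4 start=0 accept={1,3} delta: 0a->1 0b->1 0c->1 1a->2 1b->0 1c->3 2a->0 2b->0 2c->1 3a->1 3b->3 3c->0

Grow the machine one transition at a time. Run the examples from 0; the earliest place one falls off (shortest prefix, ties alphabetical) gets sent to the lowest-numbered state that keeps every Accept/Reject pair distinguishable — a pair clashes when both reach the same state with identical unread suffix — and to a fresh state only if none does.
a: 0a undefined. 0a->0: no, a/aa meet in 0. Open state 1: 0a->1.
b: 0b undefined. 0b->0: no, a/bbba meet in 1. 0b->1: ok.
c: 0c undefined. 0c->0: no, b/ca meet in 1. 0c->1: ok.
aa: 1a undefined. 1a->0: no, c/cab meet in 1. 1a->1: no, c/ca meet in 1. Open state 2: 1a->2.
ab: 1b undefined. 1b->0: ok.
ac: 1c undefined. 1c->0: no, bcbb/abcb meet in 0. 1c->1: no, bcbb/cbbbbcc meet in 1. 1c->2: no, cbaac/cbbbbcc meet in 2 with "c" left. Open state 3: 1c->3.
aaa: 2a undefined. 2a->0: ok.
aca: 3a undefined. 3a->0: no, aca/abcb meet in 0. 3a->1: ok.
bcb: 3b undefined. 3b->0: no, caaccb/abcb meet in 0. 3b->1: no, bcbb/abcb meet in 0. 3b->2: no, bcbb/cab meet in 2 with "b" left. 3b->3: ok.
cab: 2b undefined. 2b->0: ok.
cbaac: 2c undefined. 2c->0: no, cbaac/cab meet in 0. 2c->1: ok.
cbbbbcc: 3c undefined. 3c->0: ok.
All examples now run through 4 states with every (state, symbol) defined. Accept strings end in {1,3}, Reject strings end in {0,2}; accept={1,3}.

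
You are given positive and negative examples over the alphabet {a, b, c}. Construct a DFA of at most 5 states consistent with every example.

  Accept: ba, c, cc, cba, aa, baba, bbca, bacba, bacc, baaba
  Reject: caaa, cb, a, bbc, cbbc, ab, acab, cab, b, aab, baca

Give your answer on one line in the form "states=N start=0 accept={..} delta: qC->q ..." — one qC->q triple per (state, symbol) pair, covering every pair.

states=2 start=0 accept={0} delta: 0a->1 0b->1 0c->0 1a->0 1b->1 1c->1

Fold the examples into a partial DFA from state 0: repeatedly fix the first undefined (state, symbol) met by the shortest-then-alphabetical prefix, trying targets in increasing order and rejecting any under which an Accept and a Reject string meet in one state with the same remainder; add a state when all current targets are rejected. Accepting states are where Accept strings end.
a: 0a undefined. 0a->0: no, aa/a meet in 0. Open state 1: 0a->1.
b: 0b undefined. 0b->0: no, ba/a meet in 1. 0b->1: ok.
c: 0c undefined. 0c->0: ok.
aa: 1a undefined. 1a->0: ok.
ab: 1b undefined. 1b->0: no, ba/bbc meet in 0. 1b->1: ok.
ac: 1c undefined. 1c->0: no, ba/bbc meet in 0. 1c->1: ok.
All examples now run through 2 states with every (state, symbol) defined. Accept strings end in {0}, Reject strings end in {1}; accept={0}.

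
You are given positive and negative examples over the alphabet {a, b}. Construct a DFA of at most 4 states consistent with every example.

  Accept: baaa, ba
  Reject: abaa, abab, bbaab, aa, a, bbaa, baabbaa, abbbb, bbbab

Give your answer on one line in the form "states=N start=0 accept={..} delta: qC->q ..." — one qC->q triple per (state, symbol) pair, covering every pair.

states=3 start=0 accept={2} delta: 0a->0 0b->1 1a->2 1b->0 2a->1 2b->0

Grow the machine one transition at a time. Run the examples from 0; the earliest place one falls off (shortest prefix, ties alphabetical) gets sent to the lowest-numbered state that keeps every Accept/Reject pair distinguishable — a pair clashes when both reach the same state with identical unread suffix — and to a fresh state only if none does.
a: 0a undefined. 0a->0: ok.
b: 0b undefined. 0b->0: no, baaa/abaa meet in 0. Open state 1: 0b->1.
ba: 1a undefined. 1a->0: no, baaa/abaa meet in 0. 1a->1: no, baaa/abaa meet in 1. Open state 2: 1a->2.
bb: 1b undefined. 1b->0: ok.
baa: 2a undefined. 2a->0: no, baaa/abaa meet in 0. 2a->1: ok.
abab: 2b undefined. 2b->0: ok.
All examples now run through 3 states with every (state, symbol) defined. Accept strings end in {2}, Reject strings end in {0,1}; accept={2}.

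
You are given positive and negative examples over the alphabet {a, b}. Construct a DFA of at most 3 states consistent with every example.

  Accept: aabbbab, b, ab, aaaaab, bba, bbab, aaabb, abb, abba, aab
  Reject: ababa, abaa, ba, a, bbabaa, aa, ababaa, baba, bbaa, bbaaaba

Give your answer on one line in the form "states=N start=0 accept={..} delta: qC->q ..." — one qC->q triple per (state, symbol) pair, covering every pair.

State merging on the prefix tree: take the shortest (then alphabetical) example prefix whose next move is undefined and point that move at state 0, else 1, else 2, ...; a target is out if some Accept/Reject pair would then sit in one state with the same input left (inseparable). If every existing state is out, open a new one.
a: 0a undefined. 0a->0: ok.
b: 0b undefined. 0b->0: no, aabbbab/ababa meet in 0. Open state 1: 0b->1.
ba: 1a undefined. 1a->0: ok.
bb: 1b undefined. 1b->0: no, bba/ababa meet in 0. 1b->1: no, bba/ababa meet in 0. Open state 2: 1b->2.
bba: 2a undefined. 2a->0: no, bba/ababa meet in 0. 2a->1: ok.
aabbb: 2b undefined. 2b->0: ok.
All examples now run through 3 states with every (state, symbol) defined. Accept strings end in {1,2}, Reject strings end in {0}; accept={1,2}.

states=3 start=0 accept={1,2} delta: 0a->0 0b->1 1a->0 1b->2 2a->1 2b->0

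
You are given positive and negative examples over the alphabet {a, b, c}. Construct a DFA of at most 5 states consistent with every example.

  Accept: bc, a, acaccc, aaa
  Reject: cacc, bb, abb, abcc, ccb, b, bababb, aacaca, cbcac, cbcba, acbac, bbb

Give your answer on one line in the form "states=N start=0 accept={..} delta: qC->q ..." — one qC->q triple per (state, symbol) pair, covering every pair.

State merging on the prefix tree: take the shortest (then alphabetical) example prefix whose next move is undefined and point that move at state 0, else 1, else 2, ...; a target is out if some Accept/Reject pair would then sit in one state with the same input left (inseparable). If every existing state is out, open a new one.
a: 0a undefined. 0a->0: ok.
b: 0b undefined. 0b->0: no, a/bb meet in 0. Open state 1: 0b->1.
c: 0c undefined. 0c->0: no, a/cacc meet in 0. 0c->1: ok.
ba: 1a undefined. 1a->0: no, bc/cacc meet in 1 with "c" left. 1a->1: ok.
bb: 1b undefined. 1b->0: no, bc/cbcac meet in 1 with "c" left. 1b->1: no, bc/acbac meet in 1 with "c" left. Open state 2: 1b->2.
bc: 1c undefined. 1c->0: no, bc/aacaca meet in 0. 1c->1: no, bc/cacc meet in 1. 1c->2: no, bc/bb meet in 2. Open state 3: 1c->3.
bbb: 2b undefined. 2b->0: no, a/bbb meet in 0. 2b->1: ok.
cbc: 2c undefined. 2c->0: ok.
ccb: 3b undefined. 3b->0: no, a/ccb meet in 0. 3b->1: ok.
abcc: 3c undefined. 3c->0: no, a/cacc meet in 0. 3c->1: ok.
acba: 2a undefined. 2a->0: ok.
aacaca: 3a undefined. 3a->0: no, a/aacaca meet in 0. 3a->1: ok.
All examples now run through 4 states with every (state, symbol) defined. Accept strings end in {0,3}, Reject strings end in {1,2}; accept={0,3}.

states=4 start=0 accept={0,3} delta: 0a->0 0b->1 0c->1 1a->1 1b->2 1c->3 2a->0 2b->1 2c->0 3a->1 3b->1 3c->1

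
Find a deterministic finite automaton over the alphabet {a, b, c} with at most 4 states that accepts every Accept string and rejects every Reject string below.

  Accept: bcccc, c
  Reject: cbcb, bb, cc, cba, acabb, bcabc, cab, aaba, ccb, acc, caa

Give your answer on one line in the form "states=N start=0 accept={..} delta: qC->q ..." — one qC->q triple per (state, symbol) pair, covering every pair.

states=3 start=0 accept={1} delta: 0a->0 0b->0 0c->1 1a->2 1b->0 1c->2 2a->0 2b->2 2c->0

State merging on the prefix tree: take the shortest (then alphabetical) example prefix whose next move is undefined and point that move at state 0, else 1, else 2, ...; a target is out if some Accept/Reject pair would then sit in one state with the same input left (inseparable). If every existing state is out, open a new one.
a: 0a undefined. 0a->0: ok.
b: 0b undefined. 0b->0: ok.
c: 0c undefined. 0c->0: no, bcccc/cbcb meet in 0. Open state 1: 0c->1.
ca: 1a undefined. 1a->0: no, c/bcabc meet in 1. 1a->1: no, c/caa meet in 1. Open state 2: 1a->2.
cb: 1b undefined. 1b->0: ok.
cc: 1c undefined. 1c->0: no, bcccc/cbcb meet in 0. 1c->1: no, bcccc/cc meet in 1. 1c->2: ok.
caa: 2a undefined. 2a->0: ok.
cab: 2b undefined. 2b->0: no, c/bcabc meet in 1. 2b->1: no, c/cab meet in 1. 2b->2: ok.
bccc: 2c undefined. 2c->0: ok.
All examples now run through 3 states with every (state, symbol) defined. Accept strings end in {1}, Reject strings end in {0,2}; accept={1}.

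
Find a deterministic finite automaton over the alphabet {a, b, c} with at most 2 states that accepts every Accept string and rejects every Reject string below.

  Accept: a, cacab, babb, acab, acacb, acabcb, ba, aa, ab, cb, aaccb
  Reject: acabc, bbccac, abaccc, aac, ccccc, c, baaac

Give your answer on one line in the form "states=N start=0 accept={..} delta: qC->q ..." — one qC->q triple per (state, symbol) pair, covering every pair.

states=2 start=0 accept={0} delta: 0a->0 0b->0 0c->1 1a->0 1b->0 1c->0

State merging on the prefix tree: take the shortest (then alphabetical) example prefix whose next move is undefined and point that move at state 0, else 1, else 2, ...; a target is out if some Accept/Reject pair would then sit in one state with the same input left (inseparable). If every existing state is out, open a new one.
a: 0a undefined. 0a->0: ok.
b: 0b undefined. 0b->0: ok.
c: 0c undefined. 0c->0: no, a/acabc meet in 0. Open state 1: 0c->1.
ca: 1a undefined. 1a->0: ok.
cb: 1b undefined. 1b->0: ok.
cc: 1c undefined. 1c->0: ok.
All examples now run through 2 states with every (state, symbol) defined. Accept strings end in {0}, Reject strings end in {1}; accept={0}.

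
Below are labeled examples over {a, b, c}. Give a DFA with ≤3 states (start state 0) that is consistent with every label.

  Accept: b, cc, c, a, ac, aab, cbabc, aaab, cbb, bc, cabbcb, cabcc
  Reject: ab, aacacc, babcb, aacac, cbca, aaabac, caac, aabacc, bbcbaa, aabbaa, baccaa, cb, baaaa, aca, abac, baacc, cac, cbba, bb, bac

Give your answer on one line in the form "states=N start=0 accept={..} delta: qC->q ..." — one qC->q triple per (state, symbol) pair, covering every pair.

Grow the machine one transition at a time. Run the examples from 0; the earliest place one falls off (shortest prefix, ties alphabetical) gets sent to the lowest-numbered state that keeps every Accept/Reject pair distinguishable — a pair clashes when both reach the same state with identical unread suffix — and to a fresh state only if none does.
a: 0a undefined. 0a->0: no, b/ab meet in 0 with "b" left. Open state 1: 0a->1.
b: 0b undefined. 0b->0: no, b/bb meet in 0. 0b->1: ok.
c: 0c undefined. 0c->0: no, b/cb meet in 1. 0c->1: ok.
aa: 1a undefined. 1a->0: no, b/aacac meet in 1. 1a->1: no, b/baaaa meet in 1. Open state 2: 1a->2.
ab: 1b undefined. 1b->0: no, cc/abac meet in 1 with "c" left. 1b->1: no, b/ab meet in 1. 1b->2: ok.
ac: 1c undefined. 1c->0: no, b/aca meet in 1. 1c->1: ok.
aaa: 2a undefined. 2a->0: no, b/caac meet in 1. 2a->1: no, b/aaabac meet in 1. 2a->2: ok.
aab: 2b undefined. 2b->0: no, b/aaabac meet in 1. 2b->1: ok.
aac: 2c undefined. 2c->0: no, b/aacacc meet in 1. 2c->1: no, b/aacacc meet in 1. 2c->2: ok.
All examples now run through 3 states with every (state, symbol) defined. Accept strings end in {1}, Reject strings end in {2}; accept={1}.

states=3 start=0 accept={1} delta: 0a->1 0b->1 0c->1 1a->2 1b->2 1c->1 2a->2 2b->1 2c->2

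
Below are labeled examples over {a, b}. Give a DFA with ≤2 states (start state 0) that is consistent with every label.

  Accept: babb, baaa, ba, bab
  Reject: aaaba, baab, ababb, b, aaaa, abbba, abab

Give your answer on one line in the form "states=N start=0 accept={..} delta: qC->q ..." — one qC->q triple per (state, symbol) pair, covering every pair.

Grow the machine one transition at a time. Run the examples from 0; the earliest place one falls off (shortest prefix, ties alphabetical) gets sent to the lowest-numbered state that keeps every Accept/Reject pair distinguishable — a pair clashes when both reach the same state with identical unread suffix — and to a fresh state only if none does.
a: 0a undefined. 0a->0: no, babb/ababb meet in 0 with "babb" left. Open state 1: 0a->1.
b: 0b undefined. 0b->0: ok.
aa: 1a undefined. 1a->0: ok.
ab: 1b undefined. 1b->0: no, babb/baab meet in 0. 1b->1: ok.
All examples now run through 2 states with every (state, symbol) defined. Accept strings end in {1}, Reject strings end in {0}; accept={1}.

states=2 start=0 accept={1} delta: 0a->1 0b->0 1a->0 1b->1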